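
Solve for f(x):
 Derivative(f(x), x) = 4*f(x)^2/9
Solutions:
 f(x) = -9/(C1 + 4*x)


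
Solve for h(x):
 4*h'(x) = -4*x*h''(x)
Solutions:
 h(x) = C1 + C2*log(x)


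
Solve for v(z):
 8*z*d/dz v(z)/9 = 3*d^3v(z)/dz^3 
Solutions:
 v(z) = C1 + Integral(C2*airyai(2*z/3) + C3*airybi(2*z/3), z)


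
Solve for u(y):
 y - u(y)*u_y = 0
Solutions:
 u(y) = -sqrt(C1 + y^2)
 u(y) = sqrt(C1 + y^2)


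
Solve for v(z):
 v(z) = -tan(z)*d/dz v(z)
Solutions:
 v(z) = C1/sin(z)


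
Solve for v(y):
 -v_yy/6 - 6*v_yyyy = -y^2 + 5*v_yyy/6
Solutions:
 v(y) = C1 + C2*y + y^4/2 - 10*y^3 - 66*y^2 + (C3*sin(sqrt(119)*y/72) + C4*cos(sqrt(119)*y/72))*exp(-5*y/72)


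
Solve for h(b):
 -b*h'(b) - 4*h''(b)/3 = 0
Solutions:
 h(b) = C1 + C2*erf(sqrt(6)*b/4)


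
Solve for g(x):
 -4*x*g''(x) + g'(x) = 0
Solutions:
 g(x) = C1 + C2*x^(5/4)


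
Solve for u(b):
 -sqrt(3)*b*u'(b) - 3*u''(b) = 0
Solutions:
 u(b) = C1 + C2*erf(sqrt(2)*3^(3/4)*b/6)


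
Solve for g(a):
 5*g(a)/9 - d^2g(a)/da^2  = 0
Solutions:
 g(a) = C1*exp(-sqrt(5)*a/3) + C2*exp(sqrt(5)*a/3)


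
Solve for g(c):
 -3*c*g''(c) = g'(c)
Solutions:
 g(c) = C1 + C2*c^(2/3)


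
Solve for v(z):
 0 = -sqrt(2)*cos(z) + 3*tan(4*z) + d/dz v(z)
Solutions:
 v(z) = C1 + 3*log(cos(4*z))/4 + sqrt(2)*sin(z)


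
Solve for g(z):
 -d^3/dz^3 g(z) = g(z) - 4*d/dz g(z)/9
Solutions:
 g(z) = C1*exp(z*(8*18^(1/3)/(sqrt(58281) + 243)^(1/3) + 12^(1/3)*(sqrt(58281) + 243)^(1/3))/36)*sin(2^(1/3)*3^(1/6)*z*(-2^(1/3)*3^(2/3)*(sqrt(58281) + 243)^(1/3) + 24/(sqrt(58281) + 243)^(1/3))/36) + C2*exp(z*(8*18^(1/3)/(sqrt(58281) + 243)^(1/3) + 12^(1/3)*(sqrt(58281) + 243)^(1/3))/36)*cos(2^(1/3)*3^(1/6)*z*(-2^(1/3)*3^(2/3)*(sqrt(58281) + 243)^(1/3) + 24/(sqrt(58281) + 243)^(1/3))/36) + C3*exp(-z*(8*18^(1/3)/(sqrt(58281) + 243)^(1/3) + 12^(1/3)*(sqrt(58281) + 243)^(1/3))/18)


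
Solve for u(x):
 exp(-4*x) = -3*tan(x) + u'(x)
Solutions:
 u(x) = C1 + 3*log(tan(x)^2 + 1)/2 - exp(-4*x)/4


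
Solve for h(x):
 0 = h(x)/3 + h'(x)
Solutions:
 h(x) = C1*exp(-x/3)


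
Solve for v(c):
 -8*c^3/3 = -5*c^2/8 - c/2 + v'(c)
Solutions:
 v(c) = C1 - 2*c^4/3 + 5*c^3/24 + c^2/4


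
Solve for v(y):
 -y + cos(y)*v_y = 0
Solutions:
 v(y) = C1 + Integral(y/cos(y), y)


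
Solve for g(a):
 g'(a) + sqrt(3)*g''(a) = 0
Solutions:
 g(a) = C1 + C2*exp(-sqrt(3)*a/3)


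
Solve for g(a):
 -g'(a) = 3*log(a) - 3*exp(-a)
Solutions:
 g(a) = C1 - 3*a*log(a) + 3*a - 3*exp(-a)


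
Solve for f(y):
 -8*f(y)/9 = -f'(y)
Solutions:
 f(y) = C1*exp(8*y/9)


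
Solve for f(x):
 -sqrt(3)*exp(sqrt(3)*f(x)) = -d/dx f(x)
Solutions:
 f(x) = sqrt(3)*(2*log(-1/(C1 + sqrt(3)*x)) - log(3))/6


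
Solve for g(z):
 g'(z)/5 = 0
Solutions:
 g(z) = C1


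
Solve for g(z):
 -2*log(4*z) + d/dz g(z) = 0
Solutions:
 g(z) = C1 + 2*z*log(z) - 2*z + z*log(16)


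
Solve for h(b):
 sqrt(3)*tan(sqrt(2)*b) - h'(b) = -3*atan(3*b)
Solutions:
 h(b) = C1 + 3*b*atan(3*b) - log(9*b^2 + 1)/2 - sqrt(6)*log(cos(sqrt(2)*b))/2


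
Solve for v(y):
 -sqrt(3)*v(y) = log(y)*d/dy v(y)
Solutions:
 v(y) = C1*exp(-sqrt(3)*li(y))


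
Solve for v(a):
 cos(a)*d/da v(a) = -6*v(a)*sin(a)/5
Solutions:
 v(a) = C1*cos(a)^(6/5)


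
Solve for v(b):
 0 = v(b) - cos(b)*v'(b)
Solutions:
 v(b) = C1*sqrt(sin(b) + 1)/sqrt(sin(b) - 1)


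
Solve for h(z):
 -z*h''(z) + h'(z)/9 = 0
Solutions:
 h(z) = C1 + C2*z^(10/9)


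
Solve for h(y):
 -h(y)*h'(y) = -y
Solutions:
 h(y) = -sqrt(C1 + y^2)
 h(y) = sqrt(C1 + y^2)


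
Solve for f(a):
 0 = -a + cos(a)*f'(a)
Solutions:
 f(a) = C1 + Integral(a/cos(a), a)


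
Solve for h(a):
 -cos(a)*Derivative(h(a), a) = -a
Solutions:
 h(a) = C1 + Integral(a/cos(a), a)


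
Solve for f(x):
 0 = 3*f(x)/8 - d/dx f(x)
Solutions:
 f(x) = C1*exp(3*x/8)


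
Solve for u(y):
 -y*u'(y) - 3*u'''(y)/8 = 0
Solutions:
 u(y) = C1 + Integral(C2*airyai(-2*3^(2/3)*y/3) + C3*airybi(-2*3^(2/3)*y/3), y)


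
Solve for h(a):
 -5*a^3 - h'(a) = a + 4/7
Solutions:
 h(a) = C1 - 5*a^4/4 - a^2/2 - 4*a/7


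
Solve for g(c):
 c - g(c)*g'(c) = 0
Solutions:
 g(c) = -sqrt(C1 + c^2)
 g(c) = sqrt(C1 + c^2)


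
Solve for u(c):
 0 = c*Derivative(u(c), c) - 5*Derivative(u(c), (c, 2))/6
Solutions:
 u(c) = C1 + C2*erfi(sqrt(15)*c/5)


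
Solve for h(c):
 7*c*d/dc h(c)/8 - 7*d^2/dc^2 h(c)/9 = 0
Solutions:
 h(c) = C1 + C2*erfi(3*c/4)


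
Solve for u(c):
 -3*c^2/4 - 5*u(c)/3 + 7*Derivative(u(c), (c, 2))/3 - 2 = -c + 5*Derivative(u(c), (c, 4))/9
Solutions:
 u(c) = C1*exp(-sqrt(10)*c*sqrt(21 - sqrt(141))/10) + C2*exp(sqrt(10)*c*sqrt(21 - sqrt(141))/10) + C3*exp(-sqrt(10)*c*sqrt(sqrt(141) + 21)/10) + C4*exp(sqrt(10)*c*sqrt(sqrt(141) + 21)/10) - 9*c^2/20 + 3*c/5 - 123/50


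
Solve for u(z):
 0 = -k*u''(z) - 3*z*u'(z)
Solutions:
 u(z) = C1 + C2*sqrt(k)*erf(sqrt(6)*z*sqrt(1/k)/2)


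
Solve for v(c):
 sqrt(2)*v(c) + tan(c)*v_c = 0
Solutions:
 v(c) = C1/sin(c)^(sqrt(2))


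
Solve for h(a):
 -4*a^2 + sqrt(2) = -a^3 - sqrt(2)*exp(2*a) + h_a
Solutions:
 h(a) = C1 + a^4/4 - 4*a^3/3 + sqrt(2)*a + sqrt(2)*exp(2*a)/2


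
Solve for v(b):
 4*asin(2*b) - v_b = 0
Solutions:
 v(b) = C1 + 4*b*asin(2*b) + 2*sqrt(1 - 4*b^2)


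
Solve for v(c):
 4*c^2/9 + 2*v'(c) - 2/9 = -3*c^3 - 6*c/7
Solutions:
 v(c) = C1 - 3*c^4/8 - 2*c^3/27 - 3*c^2/14 + c/9


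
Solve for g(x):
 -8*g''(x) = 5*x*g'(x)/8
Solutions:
 g(x) = C1 + C2*erf(sqrt(10)*x/16)


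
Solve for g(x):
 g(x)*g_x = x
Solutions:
 g(x) = -sqrt(C1 + x^2)
 g(x) = sqrt(C1 + x^2)


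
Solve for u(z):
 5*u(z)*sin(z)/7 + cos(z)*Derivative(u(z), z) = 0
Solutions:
 u(z) = C1*cos(z)^(5/7)


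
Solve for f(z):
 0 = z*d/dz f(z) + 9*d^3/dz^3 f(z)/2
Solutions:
 f(z) = C1 + Integral(C2*airyai(-6^(1/3)*z/3) + C3*airybi(-6^(1/3)*z/3), z)


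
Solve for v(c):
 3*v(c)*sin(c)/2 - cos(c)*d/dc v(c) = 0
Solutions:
 v(c) = C1/cos(c)^(3/2)


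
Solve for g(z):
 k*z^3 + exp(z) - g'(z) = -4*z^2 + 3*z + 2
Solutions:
 g(z) = C1 + k*z^4/4 + 4*z^3/3 - 3*z^2/2 - 2*z + exp(z)


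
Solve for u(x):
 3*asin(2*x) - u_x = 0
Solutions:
 u(x) = C1 + 3*x*asin(2*x) + 3*sqrt(1 - 4*x^2)/2


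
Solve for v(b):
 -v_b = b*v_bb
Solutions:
 v(b) = C1 + C2*log(b)


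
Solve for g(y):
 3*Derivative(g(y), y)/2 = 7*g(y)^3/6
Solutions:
 g(y) = -3*sqrt(2)*sqrt(-1/(C1 + 7*y))/2
 g(y) = 3*sqrt(2)*sqrt(-1/(C1 + 7*y))/2


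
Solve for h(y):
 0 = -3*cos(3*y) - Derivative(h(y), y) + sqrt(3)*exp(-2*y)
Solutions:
 h(y) = C1 - sin(3*y) - sqrt(3)*exp(-2*y)/2


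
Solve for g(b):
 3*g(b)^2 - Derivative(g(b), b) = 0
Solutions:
 g(b) = -1/(C1 + 3*b)


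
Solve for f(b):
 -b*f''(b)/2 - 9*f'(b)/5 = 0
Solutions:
 f(b) = C1 + C2/b^(13/5)


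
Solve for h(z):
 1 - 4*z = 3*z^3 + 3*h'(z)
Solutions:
 h(z) = C1 - z^4/4 - 2*z^2/3 + z/3


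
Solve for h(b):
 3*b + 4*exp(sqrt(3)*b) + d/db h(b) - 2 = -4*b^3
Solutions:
 h(b) = C1 - b^4 - 3*b^2/2 + 2*b - 4*sqrt(3)*exp(sqrt(3)*b)/3


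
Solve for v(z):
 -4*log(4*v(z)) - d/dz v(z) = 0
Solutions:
 Integral(1/(log(_y) + 2*log(2)), (_y, v(z)))/4 = C1 - z


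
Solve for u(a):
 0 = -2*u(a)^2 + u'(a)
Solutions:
 u(a) = -1/(C1 + 2*a)


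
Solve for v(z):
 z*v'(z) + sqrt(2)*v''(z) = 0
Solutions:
 v(z) = C1 + C2*erf(2^(1/4)*z/2)


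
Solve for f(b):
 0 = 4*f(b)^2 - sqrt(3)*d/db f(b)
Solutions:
 f(b) = -3/(C1 + 4*sqrt(3)*b)


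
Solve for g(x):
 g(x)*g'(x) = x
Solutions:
 g(x) = -sqrt(C1 + x^2)
 g(x) = sqrt(C1 + x^2)


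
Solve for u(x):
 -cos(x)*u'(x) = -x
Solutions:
 u(x) = C1 + Integral(x/cos(x), x)


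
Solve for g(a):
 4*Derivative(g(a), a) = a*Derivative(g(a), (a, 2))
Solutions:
 g(a) = C1 + C2*a^5


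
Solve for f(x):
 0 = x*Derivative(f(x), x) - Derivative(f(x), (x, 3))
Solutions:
 f(x) = C1 + Integral(C2*airyai(x) + C3*airybi(x), x)


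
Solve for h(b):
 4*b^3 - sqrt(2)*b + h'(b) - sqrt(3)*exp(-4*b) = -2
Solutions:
 h(b) = C1 - b^4 + sqrt(2)*b^2/2 - 2*b - sqrt(3)*exp(-4*b)/4


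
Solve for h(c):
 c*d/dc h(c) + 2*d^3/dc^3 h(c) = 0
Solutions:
 h(c) = C1 + Integral(C2*airyai(-2^(2/3)*c/2) + C3*airybi(-2^(2/3)*c/2), c)


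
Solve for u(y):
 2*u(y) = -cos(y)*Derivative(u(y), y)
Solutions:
 u(y) = C1*(sin(y) - 1)/(sin(y) + 1)


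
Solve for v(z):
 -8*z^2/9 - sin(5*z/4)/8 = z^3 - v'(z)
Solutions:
 v(z) = C1 + z^4/4 + 8*z^3/27 - cos(5*z/4)/10


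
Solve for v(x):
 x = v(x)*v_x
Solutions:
 v(x) = -sqrt(C1 + x^2)
 v(x) = sqrt(C1 + x^2)


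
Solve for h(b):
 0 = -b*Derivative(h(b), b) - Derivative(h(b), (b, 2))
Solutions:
 h(b) = C1 + C2*erf(sqrt(2)*b/2)


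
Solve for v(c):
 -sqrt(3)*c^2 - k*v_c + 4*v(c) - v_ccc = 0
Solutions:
 v(c) = C1*exp(c*(-k/(3*(sqrt(k^3/27 + 4) + 2)^(1/3)) + (sqrt(k^3/27 + 4) + 2)^(1/3))) + C2*exp(c*(-4*k/((-1 + sqrt(3)*I)*(sqrt(k^3/27 + 4) + 2)^(1/3)) - 3*(sqrt(k^3/27 + 4) + 2)^(1/3) + 3*sqrt(3)*I*(sqrt(k^3/27 + 4) + 2)^(1/3))/6) + C3*exp(c*(4*k/((1 + sqrt(3)*I)*(sqrt(k^3/27 + 4) + 2)^(1/3)) - 3*(sqrt(k^3/27 + 4) + 2)^(1/3) - 3*sqrt(3)*I*(sqrt(k^3/27 + 4) + 2)^(1/3))/6) + sqrt(3)*c^2/4 + sqrt(3)*c*k/8 + sqrt(3)*k^2/32


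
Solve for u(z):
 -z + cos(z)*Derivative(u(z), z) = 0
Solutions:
 u(z) = C1 + Integral(z/cos(z), z)


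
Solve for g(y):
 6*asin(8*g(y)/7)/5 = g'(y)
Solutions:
 Integral(1/asin(8*_y/7), (_y, g(y))) = C1 + 6*y/5


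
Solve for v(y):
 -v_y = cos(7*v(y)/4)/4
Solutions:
 y/4 - 2*log(sin(7*v(y)/4) - 1)/7 + 2*log(sin(7*v(y)/4) + 1)/7 = C1


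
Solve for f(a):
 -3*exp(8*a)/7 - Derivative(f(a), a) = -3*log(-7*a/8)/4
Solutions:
 f(a) = C1 + 3*a*log(-a)/4 + 3*a*(-3*log(2) - 1 + log(7))/4 - 3*exp(8*a)/56


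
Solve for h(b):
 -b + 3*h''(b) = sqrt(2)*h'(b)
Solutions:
 h(b) = C1 + C2*exp(sqrt(2)*b/3) - sqrt(2)*b^2/4 - 3*b/2


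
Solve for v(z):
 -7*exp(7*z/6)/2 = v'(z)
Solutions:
 v(z) = C1 - 3*exp(7*z/6)


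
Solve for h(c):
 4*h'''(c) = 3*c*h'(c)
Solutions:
 h(c) = C1 + Integral(C2*airyai(6^(1/3)*c/2) + C3*airybi(6^(1/3)*c/2), c)


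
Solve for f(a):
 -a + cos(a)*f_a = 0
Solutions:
 f(a) = C1 + Integral(a/cos(a), a)


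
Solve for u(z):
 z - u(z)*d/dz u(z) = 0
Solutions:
 u(z) = -sqrt(C1 + z^2)
 u(z) = sqrt(C1 + z^2)


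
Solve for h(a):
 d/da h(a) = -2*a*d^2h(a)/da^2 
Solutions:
 h(a) = C1 + C2*sqrt(a)


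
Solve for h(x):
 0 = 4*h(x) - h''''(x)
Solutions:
 h(x) = C1*exp(-sqrt(2)*x) + C2*exp(sqrt(2)*x) + C3*sin(sqrt(2)*x) + C4*cos(sqrt(2)*x)


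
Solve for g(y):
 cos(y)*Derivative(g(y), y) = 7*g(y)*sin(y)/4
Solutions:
 g(y) = C1/cos(y)^(7/4)


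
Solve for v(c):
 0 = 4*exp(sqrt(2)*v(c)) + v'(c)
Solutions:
 v(c) = sqrt(2)*(2*log(1/(C1 + 4*c)) - log(2))/4


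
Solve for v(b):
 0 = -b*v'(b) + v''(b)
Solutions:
 v(b) = C1 + C2*erfi(sqrt(2)*b/2)


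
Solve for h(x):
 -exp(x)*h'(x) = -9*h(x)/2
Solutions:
 h(x) = C1*exp(-9*exp(-x)/2)


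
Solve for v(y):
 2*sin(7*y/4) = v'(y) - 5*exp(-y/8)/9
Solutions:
 v(y) = C1 - 8*cos(7*y/4)/7 - 40*exp(-y/8)/9


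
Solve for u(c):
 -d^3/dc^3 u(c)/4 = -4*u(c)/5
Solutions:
 u(c) = C3*exp(2*2^(1/3)*5^(2/3)*c/5) + (C1*sin(2^(1/3)*sqrt(3)*5^(2/3)*c/5) + C2*cos(2^(1/3)*sqrt(3)*5^(2/3)*c/5))*exp(-2^(1/3)*5^(2/3)*c/5)


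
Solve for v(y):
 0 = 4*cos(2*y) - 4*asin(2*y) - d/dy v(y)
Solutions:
 v(y) = C1 - 4*y*asin(2*y) - 2*sqrt(1 - 4*y^2) + 2*sin(2*y)


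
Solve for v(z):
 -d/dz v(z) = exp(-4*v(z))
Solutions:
 v(z) = log(-I*(C1 - 4*z)^(1/4))
 v(z) = log(I*(C1 - 4*z)^(1/4))
 v(z) = log(-(C1 - 4*z)^(1/4))
 v(z) = log(C1 - 4*z)/4


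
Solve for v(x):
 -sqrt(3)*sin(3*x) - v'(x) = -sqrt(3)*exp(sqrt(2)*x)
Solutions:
 v(x) = C1 + sqrt(6)*exp(sqrt(2)*x)/2 + sqrt(3)*cos(3*x)/3


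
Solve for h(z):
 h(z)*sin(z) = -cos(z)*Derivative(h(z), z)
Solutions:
 h(z) = C1*cos(z)


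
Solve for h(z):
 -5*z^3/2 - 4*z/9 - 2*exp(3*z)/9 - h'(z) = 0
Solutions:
 h(z) = C1 - 5*z^4/8 - 2*z^2/9 - 2*exp(3*z)/27


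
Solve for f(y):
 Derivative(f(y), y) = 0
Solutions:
 f(y) = C1


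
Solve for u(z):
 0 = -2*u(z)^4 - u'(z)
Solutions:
 u(z) = (-3^(2/3) - 3*3^(1/6)*I)*(1/(C1 + 2*z))^(1/3)/6
 u(z) = (-3^(2/3) + 3*3^(1/6)*I)*(1/(C1 + 2*z))^(1/3)/6
 u(z) = (1/(C1 + 6*z))^(1/3)


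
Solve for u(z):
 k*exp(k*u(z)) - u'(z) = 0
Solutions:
 u(z) = Piecewise((log(-1/(C1*k + k^2*z))/k, Ne(k, 0)), (nan, True))
 u(z) = Piecewise((C1 + k*z, Eq(k, 0)), (nan, True))


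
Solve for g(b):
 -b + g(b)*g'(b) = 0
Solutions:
 g(b) = -sqrt(C1 + b^2)
 g(b) = sqrt(C1 + b^2)


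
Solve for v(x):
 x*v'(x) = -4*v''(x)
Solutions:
 v(x) = C1 + C2*erf(sqrt(2)*x/4)


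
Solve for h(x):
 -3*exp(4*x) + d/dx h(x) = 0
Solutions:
 h(x) = C1 + 3*exp(4*x)/4


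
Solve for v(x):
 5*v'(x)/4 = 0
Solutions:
 v(x) = C1


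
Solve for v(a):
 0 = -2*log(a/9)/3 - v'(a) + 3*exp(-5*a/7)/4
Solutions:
 v(a) = C1 - 2*a*log(a)/3 + 2*a*(1 + 2*log(3))/3 - 21*exp(-5*a/7)/20


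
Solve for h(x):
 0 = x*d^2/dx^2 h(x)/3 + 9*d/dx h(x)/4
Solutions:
 h(x) = C1 + C2/x^(23/4)


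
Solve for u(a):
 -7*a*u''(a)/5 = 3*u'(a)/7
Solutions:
 u(a) = C1 + C2*a^(34/49)


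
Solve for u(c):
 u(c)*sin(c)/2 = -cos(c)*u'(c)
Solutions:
 u(c) = C1*sqrt(cos(c))


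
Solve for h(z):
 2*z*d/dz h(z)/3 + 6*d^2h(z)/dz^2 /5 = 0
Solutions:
 h(z) = C1 + C2*erf(sqrt(10)*z/6)


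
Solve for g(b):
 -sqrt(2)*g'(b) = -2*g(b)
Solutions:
 g(b) = C1*exp(sqrt(2)*b)


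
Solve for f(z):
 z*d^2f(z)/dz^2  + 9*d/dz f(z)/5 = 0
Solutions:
 f(z) = C1 + C2/z^(4/5)


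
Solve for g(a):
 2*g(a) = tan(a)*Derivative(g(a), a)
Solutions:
 g(a) = C1*sin(a)^2


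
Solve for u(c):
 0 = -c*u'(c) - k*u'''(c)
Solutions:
 u(c) = C1 + Integral(C2*airyai(c*(-1/k)^(1/3)) + C3*airybi(c*(-1/k)^(1/3)), c)


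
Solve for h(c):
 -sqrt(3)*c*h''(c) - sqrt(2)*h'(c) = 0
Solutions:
 h(c) = C1 + C2*c^(1 - sqrt(6)/3)


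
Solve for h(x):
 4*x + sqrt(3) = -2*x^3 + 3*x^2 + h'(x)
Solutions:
 h(x) = C1 + x^4/2 - x^3 + 2*x^2 + sqrt(3)*x


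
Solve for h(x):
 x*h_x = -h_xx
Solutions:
 h(x) = C1 + C2*erf(sqrt(2)*x/2)


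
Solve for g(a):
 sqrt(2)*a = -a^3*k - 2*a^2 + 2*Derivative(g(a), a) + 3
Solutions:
 g(a) = C1 + a^4*k/8 + a^3/3 + sqrt(2)*a^2/4 - 3*a/2


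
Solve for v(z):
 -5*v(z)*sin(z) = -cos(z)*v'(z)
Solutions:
 v(z) = C1/cos(z)^5


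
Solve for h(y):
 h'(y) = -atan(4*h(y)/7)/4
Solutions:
 Integral(1/atan(4*_y/7), (_y, h(y))) = C1 - y/4


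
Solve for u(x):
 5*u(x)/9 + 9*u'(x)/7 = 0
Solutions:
 u(x) = C1*exp(-35*x/81)


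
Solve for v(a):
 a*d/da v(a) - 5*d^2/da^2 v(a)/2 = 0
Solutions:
 v(a) = C1 + C2*erfi(sqrt(5)*a/5)


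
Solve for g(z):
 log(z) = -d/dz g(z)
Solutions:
 g(z) = C1 - z*log(z) + z


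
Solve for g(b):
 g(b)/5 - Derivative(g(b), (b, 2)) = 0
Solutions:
 g(b) = C1*exp(-sqrt(5)*b/5) + C2*exp(sqrt(5)*b/5)


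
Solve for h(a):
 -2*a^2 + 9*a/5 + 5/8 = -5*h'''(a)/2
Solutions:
 h(a) = C1 + C2*a + C3*a^2 + a^5/75 - 3*a^4/100 - a^3/24


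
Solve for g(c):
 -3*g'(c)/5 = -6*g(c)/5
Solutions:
 g(c) = C1*exp(2*c)


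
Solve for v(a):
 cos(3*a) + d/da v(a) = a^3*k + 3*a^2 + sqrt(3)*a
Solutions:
 v(a) = C1 + a^4*k/4 + a^3 + sqrt(3)*a^2/2 - sin(3*a)/3


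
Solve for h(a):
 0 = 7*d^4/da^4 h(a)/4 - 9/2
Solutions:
 h(a) = C1 + C2*a + C3*a^2 + C4*a^3 + 3*a^4/28


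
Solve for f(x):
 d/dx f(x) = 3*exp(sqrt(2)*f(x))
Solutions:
 f(x) = sqrt(2)*(2*log(-1/(C1 + 3*x)) - log(2))/4


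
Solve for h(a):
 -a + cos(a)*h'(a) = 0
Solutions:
 h(a) = C1 + Integral(a/cos(a), a)


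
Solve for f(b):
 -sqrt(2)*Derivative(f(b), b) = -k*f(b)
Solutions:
 f(b) = C1*exp(sqrt(2)*b*k/2)


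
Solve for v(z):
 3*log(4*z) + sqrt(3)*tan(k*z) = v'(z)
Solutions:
 v(z) = C1 + 3*z*log(z) - 3*z + 6*z*log(2) + sqrt(3)*Piecewise((-log(cos(k*z))/k, Ne(k, 0)), (0, True))


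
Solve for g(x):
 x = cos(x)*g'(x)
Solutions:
 g(x) = C1 + Integral(x/cos(x), x)


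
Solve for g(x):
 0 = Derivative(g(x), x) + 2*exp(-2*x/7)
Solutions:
 g(x) = C1 + 7*exp(-2*x/7)


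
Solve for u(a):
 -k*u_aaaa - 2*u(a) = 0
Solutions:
 u(a) = C1*exp(-2^(1/4)*a*(-1/k)^(1/4)) + C2*exp(2^(1/4)*a*(-1/k)^(1/4)) + C3*exp(-2^(1/4)*I*a*(-1/k)^(1/4)) + C4*exp(2^(1/4)*I*a*(-1/k)^(1/4))


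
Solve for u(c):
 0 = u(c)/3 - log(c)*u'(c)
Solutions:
 u(c) = C1*exp(li(c)/3)


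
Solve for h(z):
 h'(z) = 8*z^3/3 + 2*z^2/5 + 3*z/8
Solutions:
 h(z) = C1 + 2*z^4/3 + 2*z^3/15 + 3*z^2/16


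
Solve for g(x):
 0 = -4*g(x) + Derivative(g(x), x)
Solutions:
 g(x) = C1*exp(4*x)


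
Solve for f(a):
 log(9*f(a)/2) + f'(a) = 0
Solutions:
 -Integral(1/(-log(_y) - 2*log(3) + log(2)), (_y, f(a))) = C1 - a


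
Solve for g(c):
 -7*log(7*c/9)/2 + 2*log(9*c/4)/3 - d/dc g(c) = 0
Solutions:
 g(c) = C1 - 17*c*log(c)/6 - 7*c*log(7)/2 - 4*c*log(2)/3 + 17*c/6 + 25*c*log(3)/3


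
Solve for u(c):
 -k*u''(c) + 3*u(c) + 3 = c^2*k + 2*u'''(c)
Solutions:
 u(c) = C1*exp(-c*(k^2/(k^3 + sqrt(-k^6 + (k^3 - 162)^2) - 162)^(1/3) + k + (k^3 + sqrt(-k^6 + (k^3 - 162)^2) - 162)^(1/3))/6) + C2*exp(c*(-4*k^2/((-1 + sqrt(3)*I)*(k^3 + sqrt(-k^6 + (k^3 - 162)^2) - 162)^(1/3)) - 2*k + (k^3 + sqrt(-k^6 + (k^3 - 162)^2) - 162)^(1/3) - sqrt(3)*I*(k^3 + sqrt(-k^6 + (k^3 - 162)^2) - 162)^(1/3))/12) + C3*exp(c*(4*k^2/((1 + sqrt(3)*I)*(k^3 + sqrt(-k^6 + (k^3 - 162)^2) - 162)^(1/3)) - 2*k + (k^3 + sqrt(-k^6 + (k^3 - 162)^2) - 162)^(1/3) + sqrt(3)*I*(k^3 + sqrt(-k^6 + (k^3 - 162)^2) - 162)^(1/3))/12) + c^2*k/3 + 2*k^2/9 - 1


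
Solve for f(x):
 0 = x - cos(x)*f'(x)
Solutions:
 f(x) = C1 + Integral(x/cos(x), x)


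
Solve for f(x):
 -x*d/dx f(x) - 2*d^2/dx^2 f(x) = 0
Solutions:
 f(x) = C1 + C2*erf(x/2)


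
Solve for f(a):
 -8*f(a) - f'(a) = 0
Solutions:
 f(a) = C1*exp(-8*a)


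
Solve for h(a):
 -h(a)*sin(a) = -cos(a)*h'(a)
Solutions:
 h(a) = C1/cos(a)


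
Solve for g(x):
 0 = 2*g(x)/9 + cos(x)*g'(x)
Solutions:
 g(x) = C1*(sin(x) - 1)^(1/9)/(sin(x) + 1)^(1/9)


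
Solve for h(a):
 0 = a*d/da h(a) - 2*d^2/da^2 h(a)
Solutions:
 h(a) = C1 + C2*erfi(a/2)


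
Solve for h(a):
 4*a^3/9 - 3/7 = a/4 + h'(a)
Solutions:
 h(a) = C1 + a^4/9 - a^2/8 - 3*a/7


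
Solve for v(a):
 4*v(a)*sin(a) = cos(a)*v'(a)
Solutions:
 v(a) = C1/cos(a)^4


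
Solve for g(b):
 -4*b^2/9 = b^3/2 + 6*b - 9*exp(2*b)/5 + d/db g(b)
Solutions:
 g(b) = C1 - b^4/8 - 4*b^3/27 - 3*b^2 + 9*exp(2*b)/10


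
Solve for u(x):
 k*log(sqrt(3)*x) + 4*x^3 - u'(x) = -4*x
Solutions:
 u(x) = C1 + k*x*log(x) - k*x + k*x*log(3)/2 + x^4 + 2*x^2


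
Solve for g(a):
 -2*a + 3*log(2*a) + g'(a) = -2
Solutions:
 g(a) = C1 + a^2 - 3*a*log(a) - a*log(8) + a


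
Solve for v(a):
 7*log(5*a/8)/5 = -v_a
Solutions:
 v(a) = C1 - 7*a*log(a)/5 - 7*a*log(5)/5 + 7*a/5 + 21*a*log(2)/5


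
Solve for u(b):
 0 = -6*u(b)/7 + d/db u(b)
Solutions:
 u(b) = C1*exp(6*b/7)


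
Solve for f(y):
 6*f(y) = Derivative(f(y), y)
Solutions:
 f(y) = C1*exp(6*y)


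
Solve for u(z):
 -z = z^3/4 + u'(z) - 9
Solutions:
 u(z) = C1 - z^4/16 - z^2/2 + 9*z


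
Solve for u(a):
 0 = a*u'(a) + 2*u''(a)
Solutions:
 u(a) = C1 + C2*erf(a/2)


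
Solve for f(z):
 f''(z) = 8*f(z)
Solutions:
 f(z) = C1*exp(-2*sqrt(2)*z) + C2*exp(2*sqrt(2)*z)


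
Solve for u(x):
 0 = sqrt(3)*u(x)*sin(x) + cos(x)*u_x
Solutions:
 u(x) = C1*cos(x)^(sqrt(3))


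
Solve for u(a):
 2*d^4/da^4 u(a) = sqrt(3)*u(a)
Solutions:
 u(a) = C1*exp(-2^(3/4)*3^(1/8)*a/2) + C2*exp(2^(3/4)*3^(1/8)*a/2) + C3*sin(2^(3/4)*3^(1/8)*a/2) + C4*cos(2^(3/4)*3^(1/8)*a/2)


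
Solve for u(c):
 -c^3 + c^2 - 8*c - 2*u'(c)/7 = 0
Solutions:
 u(c) = C1 - 7*c^4/8 + 7*c^3/6 - 14*c^2


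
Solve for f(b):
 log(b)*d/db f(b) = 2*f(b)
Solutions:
 f(b) = C1*exp(2*li(b))


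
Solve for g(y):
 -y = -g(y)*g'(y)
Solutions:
 g(y) = -sqrt(C1 + y^2)
 g(y) = sqrt(C1 + y^2)


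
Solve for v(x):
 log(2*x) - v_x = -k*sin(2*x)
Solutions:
 v(x) = C1 - k*cos(2*x)/2 + x*log(x) - x + x*log(2)


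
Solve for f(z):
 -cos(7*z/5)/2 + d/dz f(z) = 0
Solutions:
 f(z) = C1 + 5*sin(7*z/5)/14


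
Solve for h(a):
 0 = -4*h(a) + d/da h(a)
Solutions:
 h(a) = C1*exp(4*a)


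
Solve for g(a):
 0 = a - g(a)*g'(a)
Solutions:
 g(a) = -sqrt(C1 + a^2)
 g(a) = sqrt(C1 + a^2)


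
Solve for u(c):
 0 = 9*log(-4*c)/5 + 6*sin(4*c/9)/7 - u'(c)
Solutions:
 u(c) = C1 + 9*c*log(-c)/5 - 9*c/5 + 18*c*log(2)/5 - 27*cos(4*c/9)/14


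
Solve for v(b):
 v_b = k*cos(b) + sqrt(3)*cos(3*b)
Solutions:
 v(b) = C1 + k*sin(b) + sqrt(3)*sin(3*b)/3


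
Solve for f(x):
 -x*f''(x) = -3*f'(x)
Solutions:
 f(x) = C1 + C2*x^4


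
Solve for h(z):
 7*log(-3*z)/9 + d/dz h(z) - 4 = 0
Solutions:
 h(z) = C1 - 7*z*log(-z)/9 + z*(43 - 7*log(3))/9


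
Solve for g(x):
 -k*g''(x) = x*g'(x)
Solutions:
 g(x) = C1 + C2*sqrt(k)*erf(sqrt(2)*x*sqrt(1/k)/2)


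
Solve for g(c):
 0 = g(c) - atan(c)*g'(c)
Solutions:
 g(c) = C1*exp(Integral(1/atan(c), c))


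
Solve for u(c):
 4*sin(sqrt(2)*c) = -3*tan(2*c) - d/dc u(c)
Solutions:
 u(c) = C1 + 3*log(cos(2*c))/2 + 2*sqrt(2)*cos(sqrt(2)*c)


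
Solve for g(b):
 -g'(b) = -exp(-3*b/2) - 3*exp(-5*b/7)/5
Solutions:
 g(b) = C1 - 2*exp(-3*b/2)/3 - 21*exp(-5*b/7)/25


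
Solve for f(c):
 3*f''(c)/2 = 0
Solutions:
 f(c) = C1 + C2*c


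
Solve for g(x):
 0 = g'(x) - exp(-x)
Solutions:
 g(x) = C1 - exp(-x)


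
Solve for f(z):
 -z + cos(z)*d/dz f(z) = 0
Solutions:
 f(z) = C1 + Integral(z/cos(z), z)


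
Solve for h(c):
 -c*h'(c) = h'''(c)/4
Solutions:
 h(c) = C1 + Integral(C2*airyai(-2^(2/3)*c) + C3*airybi(-2^(2/3)*c), c)


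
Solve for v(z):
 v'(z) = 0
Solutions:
 v(z) = C1


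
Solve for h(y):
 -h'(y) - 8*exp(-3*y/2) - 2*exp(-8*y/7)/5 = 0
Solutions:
 h(y) = C1 + 16*exp(-3*y/2)/3 + 7*exp(-8*y/7)/20


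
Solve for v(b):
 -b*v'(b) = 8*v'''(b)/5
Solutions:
 v(b) = C1 + Integral(C2*airyai(-5^(1/3)*b/2) + C3*airybi(-5^(1/3)*b/2), b)


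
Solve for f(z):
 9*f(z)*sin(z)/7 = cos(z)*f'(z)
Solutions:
 f(z) = C1/cos(z)^(9/7)


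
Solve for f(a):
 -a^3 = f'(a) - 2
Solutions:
 f(a) = C1 - a^4/4 + 2*a


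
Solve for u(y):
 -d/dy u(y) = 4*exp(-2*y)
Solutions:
 u(y) = C1 + 2*exp(-2*y)


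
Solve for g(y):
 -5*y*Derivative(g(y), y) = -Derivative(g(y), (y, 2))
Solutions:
 g(y) = C1 + C2*erfi(sqrt(10)*y/2)


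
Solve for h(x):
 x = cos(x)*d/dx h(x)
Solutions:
 h(x) = C1 + Integral(x/cos(x), x)


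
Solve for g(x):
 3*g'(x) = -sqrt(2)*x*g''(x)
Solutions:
 g(x) = C1 + C2*x^(1 - 3*sqrt(2)/2)


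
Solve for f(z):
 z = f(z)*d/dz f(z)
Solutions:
 f(z) = -sqrt(C1 + z^2)
 f(z) = sqrt(C1 + z^2)


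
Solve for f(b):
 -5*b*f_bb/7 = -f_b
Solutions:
 f(b) = C1 + C2*b^(12/5)


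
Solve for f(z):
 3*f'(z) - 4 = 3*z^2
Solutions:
 f(z) = C1 + z^3/3 + 4*z/3


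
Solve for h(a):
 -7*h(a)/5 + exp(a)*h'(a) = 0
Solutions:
 h(a) = C1*exp(-7*exp(-a)/5)


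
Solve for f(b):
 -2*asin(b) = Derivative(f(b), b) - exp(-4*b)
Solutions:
 f(b) = C1 - 2*b*asin(b) - 2*sqrt(1 - b^2) - exp(-4*b)/4


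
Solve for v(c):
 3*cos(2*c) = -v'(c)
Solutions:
 v(c) = C1 - 3*sin(2*c)/2


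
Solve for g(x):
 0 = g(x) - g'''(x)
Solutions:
 g(x) = C3*exp(x) + (C1*sin(sqrt(3)*x/2) + C2*cos(sqrt(3)*x/2))*exp(-x/2)


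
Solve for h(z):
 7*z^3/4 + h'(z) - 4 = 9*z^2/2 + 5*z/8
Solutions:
 h(z) = C1 - 7*z^4/16 + 3*z^3/2 + 5*z^2/16 + 4*z


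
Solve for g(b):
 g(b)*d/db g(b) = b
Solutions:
 g(b) = -sqrt(C1 + b^2)
 g(b) = sqrt(C1 + b^2)


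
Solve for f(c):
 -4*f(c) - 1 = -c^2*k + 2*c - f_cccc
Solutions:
 f(c) = C1*exp(-sqrt(2)*c) + C2*exp(sqrt(2)*c) + C3*sin(sqrt(2)*c) + C4*cos(sqrt(2)*c) + c^2*k/4 - c/2 - 1/4


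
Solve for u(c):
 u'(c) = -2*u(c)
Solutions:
 u(c) = C1*exp(-2*c)


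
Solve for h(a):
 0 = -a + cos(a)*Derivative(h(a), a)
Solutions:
 h(a) = C1 + Integral(a/cos(a), a)


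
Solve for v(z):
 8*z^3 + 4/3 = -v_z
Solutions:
 v(z) = C1 - 2*z^4 - 4*z/3


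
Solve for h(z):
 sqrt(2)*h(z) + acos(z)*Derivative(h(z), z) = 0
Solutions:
 h(z) = C1*exp(-sqrt(2)*Integral(1/acos(z), z))


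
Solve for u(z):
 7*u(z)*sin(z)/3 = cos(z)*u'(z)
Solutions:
 u(z) = C1/cos(z)^(7/3)


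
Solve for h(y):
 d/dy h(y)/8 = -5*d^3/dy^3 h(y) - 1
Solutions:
 h(y) = C1 + C2*sin(sqrt(10)*y/20) + C3*cos(sqrt(10)*y/20) - 8*y


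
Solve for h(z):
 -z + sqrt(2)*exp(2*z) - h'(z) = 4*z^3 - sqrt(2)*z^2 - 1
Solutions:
 h(z) = C1 - z^4 + sqrt(2)*z^3/3 - z^2/2 + z + sqrt(2)*exp(2*z)/2


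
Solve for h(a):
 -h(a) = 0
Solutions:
 h(a) = 0


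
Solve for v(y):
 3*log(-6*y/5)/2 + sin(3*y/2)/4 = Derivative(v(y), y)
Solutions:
 v(y) = C1 + 3*y*log(-y)/2 - 2*y*log(5) - 3*y/2 + y*log(30)/2 + y*log(6) - cos(3*y/2)/6


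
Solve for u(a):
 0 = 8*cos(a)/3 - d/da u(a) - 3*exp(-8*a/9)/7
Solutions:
 u(a) = C1 + 8*sin(a)/3 + 27*exp(-8*a/9)/56


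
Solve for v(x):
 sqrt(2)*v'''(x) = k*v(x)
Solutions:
 v(x) = C1*exp(2^(5/6)*k^(1/3)*x/2) + C2*exp(2^(5/6)*k^(1/3)*x*(-1 + sqrt(3)*I)/4) + C3*exp(-2^(5/6)*k^(1/3)*x*(1 + sqrt(3)*I)/4)


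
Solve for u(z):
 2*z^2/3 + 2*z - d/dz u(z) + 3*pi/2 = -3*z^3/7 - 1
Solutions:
 u(z) = C1 + 3*z^4/28 + 2*z^3/9 + z^2 + z + 3*pi*z/2


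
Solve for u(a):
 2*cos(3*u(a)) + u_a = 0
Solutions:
 u(a) = -asin((C1 + exp(12*a))/(C1 - exp(12*a)))/3 + pi/3
 u(a) = asin((C1 + exp(12*a))/(C1 - exp(12*a)))/3


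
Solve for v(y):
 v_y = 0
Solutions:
 v(y) = C1


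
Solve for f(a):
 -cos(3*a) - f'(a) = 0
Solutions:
 f(a) = C1 - sin(3*a)/3


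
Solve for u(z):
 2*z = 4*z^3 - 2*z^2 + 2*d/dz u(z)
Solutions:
 u(z) = C1 - z^4/2 + z^3/3 + z^2/2


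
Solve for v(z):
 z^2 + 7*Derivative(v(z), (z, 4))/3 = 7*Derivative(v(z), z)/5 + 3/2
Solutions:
 v(z) = C1 + C4*exp(3^(1/3)*5^(2/3)*z/5) + 5*z^3/21 - 15*z/14 + (C2*sin(3^(5/6)*5^(2/3)*z/10) + C3*cos(3^(5/6)*5^(2/3)*z/10))*exp(-3^(1/3)*5^(2/3)*z/10)


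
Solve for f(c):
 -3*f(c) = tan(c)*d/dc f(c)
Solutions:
 f(c) = C1/sin(c)^3


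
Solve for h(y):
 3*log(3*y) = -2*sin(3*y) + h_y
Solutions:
 h(y) = C1 + 3*y*log(y) - 3*y + 3*y*log(3) - 2*cos(3*y)/3


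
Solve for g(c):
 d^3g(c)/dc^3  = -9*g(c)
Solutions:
 g(c) = C3*exp(-3^(2/3)*c) + (C1*sin(3*3^(1/6)*c/2) + C2*cos(3*3^(1/6)*c/2))*exp(3^(2/3)*c/2)


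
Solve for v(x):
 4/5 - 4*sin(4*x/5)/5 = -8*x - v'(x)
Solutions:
 v(x) = C1 - 4*x^2 - 4*x/5 - cos(4*x/5)


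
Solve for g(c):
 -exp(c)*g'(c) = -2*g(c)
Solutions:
 g(c) = C1*exp(-2*exp(-c))


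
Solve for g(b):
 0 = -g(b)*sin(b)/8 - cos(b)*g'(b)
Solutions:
 g(b) = C1*cos(b)^(1/8)


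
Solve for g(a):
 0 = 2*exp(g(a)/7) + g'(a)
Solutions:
 g(a) = 7*log(1/(C1 + 2*a)) + 7*log(7)


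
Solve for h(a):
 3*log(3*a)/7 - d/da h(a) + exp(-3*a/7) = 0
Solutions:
 h(a) = C1 + 3*a*log(a)/7 + 3*a*(-1 + log(3))/7 - 7*exp(-3*a/7)/3


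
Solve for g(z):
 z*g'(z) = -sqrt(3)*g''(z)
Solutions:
 g(z) = C1 + C2*erf(sqrt(2)*3^(3/4)*z/6)


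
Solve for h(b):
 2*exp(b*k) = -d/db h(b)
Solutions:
 h(b) = C1 - 2*exp(b*k)/k


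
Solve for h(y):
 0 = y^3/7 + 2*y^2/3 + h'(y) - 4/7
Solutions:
 h(y) = C1 - y^4/28 - 2*y^3/9 + 4*y/7


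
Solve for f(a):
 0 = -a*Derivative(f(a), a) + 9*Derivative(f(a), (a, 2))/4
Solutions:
 f(a) = C1 + C2*erfi(sqrt(2)*a/3)


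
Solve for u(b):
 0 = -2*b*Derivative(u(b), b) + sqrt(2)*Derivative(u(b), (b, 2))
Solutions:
 u(b) = C1 + C2*erfi(2^(3/4)*b/2)


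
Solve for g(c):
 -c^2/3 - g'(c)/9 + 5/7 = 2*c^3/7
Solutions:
 g(c) = C1 - 9*c^4/14 - c^3 + 45*c/7


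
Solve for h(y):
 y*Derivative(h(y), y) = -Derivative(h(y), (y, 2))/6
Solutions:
 h(y) = C1 + C2*erf(sqrt(3)*y)


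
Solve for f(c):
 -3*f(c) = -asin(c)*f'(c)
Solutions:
 f(c) = C1*exp(3*Integral(1/asin(c), c))


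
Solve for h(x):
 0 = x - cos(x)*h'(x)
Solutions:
 h(x) = C1 + Integral(x/cos(x), x)


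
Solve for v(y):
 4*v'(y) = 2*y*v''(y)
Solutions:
 v(y) = C1 + C2*y^3


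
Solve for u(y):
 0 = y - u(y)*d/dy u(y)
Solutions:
 u(y) = -sqrt(C1 + y^2)
 u(y) = sqrt(C1 + y^2)


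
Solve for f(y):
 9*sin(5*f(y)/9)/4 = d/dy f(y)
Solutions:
 -9*y/4 + 9*log(cos(5*f(y)/9) - 1)/10 - 9*log(cos(5*f(y)/9) + 1)/10 = C1


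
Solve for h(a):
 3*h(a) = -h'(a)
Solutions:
 h(a) = C1*exp(-3*a)


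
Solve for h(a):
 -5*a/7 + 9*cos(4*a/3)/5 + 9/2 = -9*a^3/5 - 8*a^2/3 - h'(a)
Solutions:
 h(a) = C1 - 9*a^4/20 - 8*a^3/9 + 5*a^2/14 - 9*a/2 - 27*sin(4*a/3)/20


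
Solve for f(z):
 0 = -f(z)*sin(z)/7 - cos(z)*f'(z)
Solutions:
 f(z) = C1*cos(z)^(1/7)


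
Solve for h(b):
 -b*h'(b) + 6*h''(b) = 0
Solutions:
 h(b) = C1 + C2*erfi(sqrt(3)*b/6)


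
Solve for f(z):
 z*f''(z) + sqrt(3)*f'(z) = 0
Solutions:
 f(z) = C1 + C2*z^(1 - sqrt(3))


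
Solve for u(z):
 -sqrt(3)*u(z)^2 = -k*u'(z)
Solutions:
 u(z) = -k/(C1*k + sqrt(3)*z)


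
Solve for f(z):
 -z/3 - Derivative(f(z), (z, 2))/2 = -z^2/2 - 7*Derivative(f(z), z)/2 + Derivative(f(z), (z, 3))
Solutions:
 f(z) = C1 + C2*exp(z*(-1 + sqrt(57))/4) + C3*exp(-z*(1 + sqrt(57))/4) - z^3/21 + 4*z^2/147 - 76*z/1029


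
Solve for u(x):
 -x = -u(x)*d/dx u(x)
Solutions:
 u(x) = -sqrt(C1 + x^2)
 u(x) = sqrt(C1 + x^2)


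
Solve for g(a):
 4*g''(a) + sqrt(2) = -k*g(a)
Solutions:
 g(a) = C1*exp(-a*sqrt(-k)/2) + C2*exp(a*sqrt(-k)/2) - sqrt(2)/k


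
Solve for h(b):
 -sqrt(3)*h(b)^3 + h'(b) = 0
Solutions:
 h(b) = -sqrt(2)*sqrt(-1/(C1 + sqrt(3)*b))/2
 h(b) = sqrt(2)*sqrt(-1/(C1 + sqrt(3)*b))/2


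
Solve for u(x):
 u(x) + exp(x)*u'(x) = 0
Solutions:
 u(x) = C1*exp(exp(-x))


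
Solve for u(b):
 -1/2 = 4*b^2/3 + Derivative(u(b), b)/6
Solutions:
 u(b) = C1 - 8*b^3/3 - 3*b


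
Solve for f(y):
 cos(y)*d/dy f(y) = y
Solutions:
 f(y) = C1 + Integral(y/cos(y), y)


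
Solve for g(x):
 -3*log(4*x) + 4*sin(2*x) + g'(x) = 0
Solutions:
 g(x) = C1 + 3*x*log(x) - 3*x + 6*x*log(2) + 2*cos(2*x)


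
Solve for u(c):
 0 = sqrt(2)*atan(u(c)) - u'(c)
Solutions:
 Integral(1/atan(_y), (_y, u(c))) = C1 + sqrt(2)*c


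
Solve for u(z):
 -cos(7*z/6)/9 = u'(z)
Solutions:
 u(z) = C1 - 2*sin(7*z/6)/21


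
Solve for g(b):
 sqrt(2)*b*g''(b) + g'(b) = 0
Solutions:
 g(b) = C1 + C2*b^(1 - sqrt(2)/2)


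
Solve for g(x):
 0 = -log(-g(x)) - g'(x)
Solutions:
 -li(-g(x)) = C1 - x


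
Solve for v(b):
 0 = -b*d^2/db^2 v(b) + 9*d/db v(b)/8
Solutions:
 v(b) = C1 + C2*b^(17/8)


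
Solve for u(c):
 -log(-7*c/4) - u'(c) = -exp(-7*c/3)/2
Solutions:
 u(c) = C1 - c*log(-c) + c*(-log(7) + 1 + 2*log(2)) - 3*exp(-7*c/3)/14


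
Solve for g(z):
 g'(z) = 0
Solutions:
 g(z) = C1


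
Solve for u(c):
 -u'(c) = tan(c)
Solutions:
 u(c) = C1 + log(cos(c))


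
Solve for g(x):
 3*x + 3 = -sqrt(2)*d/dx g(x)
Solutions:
 g(x) = C1 - 3*sqrt(2)*x^2/4 - 3*sqrt(2)*x/2


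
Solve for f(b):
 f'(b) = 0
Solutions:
 f(b) = C1


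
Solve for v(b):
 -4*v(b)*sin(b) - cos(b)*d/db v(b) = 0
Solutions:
 v(b) = C1*cos(b)^4


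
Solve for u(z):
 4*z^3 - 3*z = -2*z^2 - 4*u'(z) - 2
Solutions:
 u(z) = C1 - z^4/4 - z^3/6 + 3*z^2/8 - z/2


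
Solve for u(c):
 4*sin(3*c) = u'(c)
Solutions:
 u(c) = C1 - 4*cos(3*c)/3


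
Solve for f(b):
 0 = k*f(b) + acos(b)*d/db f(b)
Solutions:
 f(b) = C1*exp(-k*Integral(1/acos(b), b))


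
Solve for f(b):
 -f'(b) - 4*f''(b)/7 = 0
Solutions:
 f(b) = C1 + C2*exp(-7*b/4)


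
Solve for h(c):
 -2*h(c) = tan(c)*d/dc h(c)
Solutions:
 h(c) = C1/sin(c)^2


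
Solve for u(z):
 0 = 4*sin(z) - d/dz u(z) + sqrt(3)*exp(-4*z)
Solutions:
 u(z) = C1 - 4*cos(z) - sqrt(3)*exp(-4*z)/4


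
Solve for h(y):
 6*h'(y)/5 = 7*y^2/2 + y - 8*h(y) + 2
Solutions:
 h(y) = C1*exp(-20*y/3) + 7*y^2/16 - y/160 + 803/3200


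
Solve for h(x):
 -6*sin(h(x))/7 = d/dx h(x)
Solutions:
 6*x/7 + log(cos(h(x)) - 1)/2 - log(cos(h(x)) + 1)/2 = C1


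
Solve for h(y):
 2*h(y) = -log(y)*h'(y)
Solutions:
 h(y) = C1*exp(-2*li(y))


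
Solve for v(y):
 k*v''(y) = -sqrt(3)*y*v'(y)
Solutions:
 v(y) = C1 + C2*sqrt(k)*erf(sqrt(2)*3^(1/4)*y*sqrt(1/k)/2)


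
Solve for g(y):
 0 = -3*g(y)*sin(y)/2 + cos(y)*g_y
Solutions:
 g(y) = C1/cos(y)^(3/2)


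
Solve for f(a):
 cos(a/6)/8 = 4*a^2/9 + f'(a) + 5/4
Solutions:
 f(a) = C1 - 4*a^3/27 - 5*a/4 + 3*sin(a/6)/4


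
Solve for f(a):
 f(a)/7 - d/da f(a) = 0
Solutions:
 f(a) = C1*exp(a/7)


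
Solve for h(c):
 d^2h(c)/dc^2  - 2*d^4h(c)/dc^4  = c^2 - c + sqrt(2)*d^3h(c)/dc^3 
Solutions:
 h(c) = C1 + C2*c + C3*exp(c*(-sqrt(2) + sqrt(10))/4) + C4*exp(-c*(sqrt(2) + sqrt(10))/4) + c^4/12 + c^3*(-1 + 2*sqrt(2))/6 + c^2*(4 - sqrt(2)/2)


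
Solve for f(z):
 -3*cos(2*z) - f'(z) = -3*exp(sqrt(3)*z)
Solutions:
 f(z) = C1 + sqrt(3)*exp(sqrt(3)*z) - 3*sin(2*z)/2


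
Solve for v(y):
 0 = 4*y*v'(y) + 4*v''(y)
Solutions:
 v(y) = C1 + C2*erf(sqrt(2)*y/2)


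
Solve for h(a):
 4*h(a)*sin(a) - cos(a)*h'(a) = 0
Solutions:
 h(a) = C1/cos(a)^4


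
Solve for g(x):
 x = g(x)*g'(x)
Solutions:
 g(x) = -sqrt(C1 + x^2)
 g(x) = sqrt(C1 + x^2)


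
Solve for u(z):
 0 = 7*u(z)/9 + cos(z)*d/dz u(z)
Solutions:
 u(z) = C1*(sin(z) - 1)^(7/18)/(sin(z) + 1)^(7/18)


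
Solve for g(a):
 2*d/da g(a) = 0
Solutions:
 g(a) = C1


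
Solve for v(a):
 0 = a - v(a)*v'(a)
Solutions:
 v(a) = -sqrt(C1 + a^2)
 v(a) = sqrt(C1 + a^2)


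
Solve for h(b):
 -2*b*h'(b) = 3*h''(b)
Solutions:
 h(b) = C1 + C2*erf(sqrt(3)*b/3)


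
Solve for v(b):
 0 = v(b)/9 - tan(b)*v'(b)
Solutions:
 v(b) = C1*sin(b)^(1/9)


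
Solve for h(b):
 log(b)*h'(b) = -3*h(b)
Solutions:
 h(b) = C1*exp(-3*li(b))


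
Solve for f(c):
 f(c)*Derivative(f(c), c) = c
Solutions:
 f(c) = -sqrt(C1 + c^2)
 f(c) = sqrt(C1 + c^2)


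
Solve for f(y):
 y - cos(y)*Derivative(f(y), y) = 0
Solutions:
 f(y) = C1 + Integral(y/cos(y), y)


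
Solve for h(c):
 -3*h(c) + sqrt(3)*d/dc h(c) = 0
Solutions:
 h(c) = C1*exp(sqrt(3)*c)


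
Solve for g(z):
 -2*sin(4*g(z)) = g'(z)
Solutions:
 g(z) = -acos((-C1 - exp(16*z))/(C1 - exp(16*z)))/4 + pi/2
 g(z) = acos((-C1 - exp(16*z))/(C1 - exp(16*z)))/4


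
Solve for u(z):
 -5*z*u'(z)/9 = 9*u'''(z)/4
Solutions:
 u(z) = C1 + Integral(C2*airyai(-20^(1/3)*3^(2/3)*z/9) + C3*airybi(-20^(1/3)*3^(2/3)*z/9), z)


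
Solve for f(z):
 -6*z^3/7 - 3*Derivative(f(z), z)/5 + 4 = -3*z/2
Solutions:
 f(z) = C1 - 5*z^4/14 + 5*z^2/4 + 20*z/3


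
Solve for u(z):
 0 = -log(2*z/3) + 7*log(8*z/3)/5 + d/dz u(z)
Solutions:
 u(z) = C1 - 2*z*log(z)/5 - 16*z*log(2)/5 + 2*z/5 + 2*z*log(3)/5


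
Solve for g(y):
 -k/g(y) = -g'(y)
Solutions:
 g(y) = -sqrt(C1 + 2*k*y)
 g(y) = sqrt(C1 + 2*k*y)


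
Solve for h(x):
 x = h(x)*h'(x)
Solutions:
 h(x) = -sqrt(C1 + x^2)
 h(x) = sqrt(C1 + x^2)


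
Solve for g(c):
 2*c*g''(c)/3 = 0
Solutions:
 g(c) = C1 + C2*c


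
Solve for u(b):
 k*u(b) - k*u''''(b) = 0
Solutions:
 u(b) = C1*exp(-b) + C2*exp(b) + C3*sin(b) + C4*cos(b)


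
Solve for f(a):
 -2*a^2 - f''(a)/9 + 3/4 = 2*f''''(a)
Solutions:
 f(a) = C1 + C2*a + C3*sin(sqrt(2)*a/6) + C4*cos(sqrt(2)*a/6) - 3*a^4/2 + 2619*a^2/8


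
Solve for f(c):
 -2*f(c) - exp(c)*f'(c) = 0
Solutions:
 f(c) = C1*exp(2*exp(-c))


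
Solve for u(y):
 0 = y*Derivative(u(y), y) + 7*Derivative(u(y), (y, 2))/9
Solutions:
 u(y) = C1 + C2*erf(3*sqrt(14)*y/14)


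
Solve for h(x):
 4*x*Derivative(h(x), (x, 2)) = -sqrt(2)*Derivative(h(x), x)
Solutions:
 h(x) = C1 + C2*x^(1 - sqrt(2)/4)


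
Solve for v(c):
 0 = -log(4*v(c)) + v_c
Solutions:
 -Integral(1/(log(_y) + 2*log(2)), (_y, v(c))) = C1 - c


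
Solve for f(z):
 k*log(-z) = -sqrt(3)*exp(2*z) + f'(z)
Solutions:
 f(z) = C1 + k*z*log(-z) - k*z + sqrt(3)*exp(2*z)/2


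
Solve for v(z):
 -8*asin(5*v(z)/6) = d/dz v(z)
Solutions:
 Integral(1/asin(5*_y/6), (_y, v(z))) = C1 - 8*z


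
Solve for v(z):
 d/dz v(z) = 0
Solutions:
 v(z) = C1


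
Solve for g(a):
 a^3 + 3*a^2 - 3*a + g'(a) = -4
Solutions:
 g(a) = C1 - a^4/4 - a^3 + 3*a^2/2 - 4*a


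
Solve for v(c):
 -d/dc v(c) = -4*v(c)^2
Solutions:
 v(c) = -1/(C1 + 4*c)


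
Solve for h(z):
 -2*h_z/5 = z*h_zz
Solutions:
 h(z) = C1 + C2*z^(3/5)


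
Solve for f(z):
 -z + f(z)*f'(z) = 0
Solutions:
 f(z) = -sqrt(C1 + z^2)
 f(z) = sqrt(C1 + z^2)


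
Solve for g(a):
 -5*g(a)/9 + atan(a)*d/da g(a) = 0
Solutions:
 g(a) = C1*exp(5*Integral(1/atan(a), a)/9)


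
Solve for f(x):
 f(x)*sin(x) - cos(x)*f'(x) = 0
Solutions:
 f(x) = C1/cos(x)


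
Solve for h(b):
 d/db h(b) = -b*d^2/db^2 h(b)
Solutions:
 h(b) = C1 + C2*log(b)


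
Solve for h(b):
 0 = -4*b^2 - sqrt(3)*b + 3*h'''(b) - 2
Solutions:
 h(b) = C1 + C2*b + C3*b^2 + b^5/45 + sqrt(3)*b^4/72 + b^3/9


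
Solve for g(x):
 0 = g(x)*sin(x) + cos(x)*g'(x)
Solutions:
 g(x) = C1*cos(x)


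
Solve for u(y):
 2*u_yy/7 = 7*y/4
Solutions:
 u(y) = C1 + C2*y + 49*y^3/48


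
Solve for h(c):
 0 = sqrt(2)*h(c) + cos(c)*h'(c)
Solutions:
 h(c) = C1*(sin(c) - 1)^(sqrt(2)/2)/(sin(c) + 1)^(sqrt(2)/2)


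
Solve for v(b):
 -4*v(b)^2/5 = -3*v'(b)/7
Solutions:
 v(b) = -15/(C1 + 28*b)


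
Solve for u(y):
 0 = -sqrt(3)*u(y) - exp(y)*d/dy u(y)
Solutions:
 u(y) = C1*exp(sqrt(3)*exp(-y))


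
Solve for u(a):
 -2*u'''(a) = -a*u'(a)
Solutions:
 u(a) = C1 + Integral(C2*airyai(2^(2/3)*a/2) + C3*airybi(2^(2/3)*a/2), a)


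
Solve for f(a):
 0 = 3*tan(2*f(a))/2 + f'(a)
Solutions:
 f(a) = -asin(C1*exp(-3*a))/2 + pi/2
 f(a) = asin(C1*exp(-3*a))/2


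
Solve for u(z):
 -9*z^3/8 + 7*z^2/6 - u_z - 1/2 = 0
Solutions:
 u(z) = C1 - 9*z^4/32 + 7*z^3/18 - z/2


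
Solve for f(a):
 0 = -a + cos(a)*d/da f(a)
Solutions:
 f(a) = C1 + Integral(a/cos(a), a)


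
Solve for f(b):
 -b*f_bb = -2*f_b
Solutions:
 f(b) = C1 + C2*b^3


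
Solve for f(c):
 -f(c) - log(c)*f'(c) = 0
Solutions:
 f(c) = C1*exp(-li(c))


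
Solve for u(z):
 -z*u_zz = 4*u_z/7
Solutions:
 u(z) = C1 + C2*z^(3/7)


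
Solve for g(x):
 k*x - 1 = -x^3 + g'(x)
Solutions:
 g(x) = C1 + k*x^2/2 + x^4/4 - x


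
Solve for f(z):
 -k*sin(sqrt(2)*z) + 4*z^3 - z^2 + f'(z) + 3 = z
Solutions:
 f(z) = C1 - sqrt(2)*k*cos(sqrt(2)*z)/2 - z^4 + z^3/3 + z^2/2 - 3*z


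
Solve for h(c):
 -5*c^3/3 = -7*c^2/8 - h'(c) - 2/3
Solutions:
 h(c) = C1 + 5*c^4/12 - 7*c^3/24 - 2*c/3


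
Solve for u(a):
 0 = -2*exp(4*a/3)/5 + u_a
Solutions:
 u(a) = C1 + 3*exp(4*a/3)/10


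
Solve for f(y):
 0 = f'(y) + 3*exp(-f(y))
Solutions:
 f(y) = log(C1 - 3*y)


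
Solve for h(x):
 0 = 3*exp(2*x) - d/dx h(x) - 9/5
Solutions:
 h(x) = C1 - 9*x/5 + 3*exp(2*x)/2


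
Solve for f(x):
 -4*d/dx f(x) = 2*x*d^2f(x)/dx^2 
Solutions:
 f(x) = C1 + C2/x


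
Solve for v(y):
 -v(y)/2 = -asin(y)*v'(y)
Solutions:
 v(y) = C1*exp(Integral(1/asin(y), y)/2)


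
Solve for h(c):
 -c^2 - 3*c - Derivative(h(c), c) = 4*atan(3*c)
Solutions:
 h(c) = C1 - c^3/3 - 3*c^2/2 - 4*c*atan(3*c) + 2*log(9*c^2 + 1)/3
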